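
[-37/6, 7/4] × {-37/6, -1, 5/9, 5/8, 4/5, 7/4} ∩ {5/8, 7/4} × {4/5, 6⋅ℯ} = {5/8, 7/4} × {4/5}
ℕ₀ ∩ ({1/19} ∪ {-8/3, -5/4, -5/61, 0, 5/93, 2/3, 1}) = {0, 1}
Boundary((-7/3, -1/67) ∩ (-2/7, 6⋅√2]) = {-2/7, -1/67}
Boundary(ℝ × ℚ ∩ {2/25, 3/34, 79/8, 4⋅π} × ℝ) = {2/25, 3/34, 79/8, 4⋅π} × ℝ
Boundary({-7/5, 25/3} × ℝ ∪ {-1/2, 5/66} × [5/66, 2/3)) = ({-7/5, 25/3} × ℝ) ∪ ({-1/2, 5/66} × [5/66, 2/3])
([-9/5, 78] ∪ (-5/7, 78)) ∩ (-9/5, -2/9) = (-9/5, -2/9)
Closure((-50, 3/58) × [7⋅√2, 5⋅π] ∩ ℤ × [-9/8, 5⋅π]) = {-49, -48, …, 0} × [7⋅√2, 5⋅π]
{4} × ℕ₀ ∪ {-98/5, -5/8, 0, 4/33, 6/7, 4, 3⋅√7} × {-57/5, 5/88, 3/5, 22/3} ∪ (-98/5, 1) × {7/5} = ({4} × ℕ₀) ∪ ((-98/5, 1) × {7/5}) ∪ ({-98/5, -5/8, 0, 4/33, 6/7, 4, 3⋅√7} × {-57/5, 5/88, 3/5, 22/3})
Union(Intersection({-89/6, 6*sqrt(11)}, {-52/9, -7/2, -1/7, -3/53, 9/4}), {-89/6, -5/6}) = {-89/6, -5/6}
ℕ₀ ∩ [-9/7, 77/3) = {0, 1, …, 25}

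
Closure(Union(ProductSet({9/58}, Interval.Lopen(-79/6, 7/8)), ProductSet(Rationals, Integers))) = Union(ProductSet({9/58}, Interval(-79/6, 7/8)), ProductSet(Reals, Integers))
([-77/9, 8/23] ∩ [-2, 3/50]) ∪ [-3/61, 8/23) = [-2, 8/23)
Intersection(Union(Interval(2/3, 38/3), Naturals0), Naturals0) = Union(Naturals0, Range(1, 13, 1))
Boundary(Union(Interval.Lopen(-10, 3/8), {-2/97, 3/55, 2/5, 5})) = {-10, 3/8, 2/5, 5}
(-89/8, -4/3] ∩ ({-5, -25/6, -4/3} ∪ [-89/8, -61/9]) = (-89/8, -61/9] ∪ {-5, -25/6, -4/3}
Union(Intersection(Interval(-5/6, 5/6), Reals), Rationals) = Union(Interval(-5/6, 5/6), Rationals)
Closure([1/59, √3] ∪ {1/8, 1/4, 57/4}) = [1/59, √3] ∪ {57/4}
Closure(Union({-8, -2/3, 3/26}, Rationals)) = Reals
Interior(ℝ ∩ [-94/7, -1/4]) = (-94/7, -1/4)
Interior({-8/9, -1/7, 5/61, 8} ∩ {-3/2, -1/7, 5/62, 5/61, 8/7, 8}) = ∅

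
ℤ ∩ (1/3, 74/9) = {1, 2, …, 8}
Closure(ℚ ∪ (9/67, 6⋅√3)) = ℚ ∪ (-∞, ∞)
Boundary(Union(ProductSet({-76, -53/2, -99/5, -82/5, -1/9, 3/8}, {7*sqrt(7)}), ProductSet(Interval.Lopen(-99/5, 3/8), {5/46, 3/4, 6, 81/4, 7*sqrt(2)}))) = Union(ProductSet({-76, -53/2, -99/5, -82/5, -1/9, 3/8}, {7*sqrt(7)}), ProductSet(Interval(-99/5, 3/8), {5/46, 3/4, 6, 81/4, 7*sqrt(2)}))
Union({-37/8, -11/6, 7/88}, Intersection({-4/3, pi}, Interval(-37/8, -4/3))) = {-37/8, -11/6, -4/3, 7/88}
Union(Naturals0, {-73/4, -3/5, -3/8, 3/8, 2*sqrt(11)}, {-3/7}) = Union({-73/4, -3/5, -3/7, -3/8, 3/8, 2*sqrt(11)}, Naturals0)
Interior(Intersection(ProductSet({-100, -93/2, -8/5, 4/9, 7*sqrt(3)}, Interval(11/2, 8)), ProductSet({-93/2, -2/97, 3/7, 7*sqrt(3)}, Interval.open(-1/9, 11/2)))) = EmptySet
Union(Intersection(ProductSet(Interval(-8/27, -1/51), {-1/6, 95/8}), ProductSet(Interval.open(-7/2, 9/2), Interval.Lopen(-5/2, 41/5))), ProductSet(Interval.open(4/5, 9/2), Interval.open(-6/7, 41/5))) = Union(ProductSet(Interval(-8/27, -1/51), {-1/6}), ProductSet(Interval.open(4/5, 9/2), Interval.open(-6/7, 41/5)))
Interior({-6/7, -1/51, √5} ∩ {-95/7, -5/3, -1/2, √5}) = ∅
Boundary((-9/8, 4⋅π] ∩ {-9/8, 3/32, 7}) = {3/32, 7}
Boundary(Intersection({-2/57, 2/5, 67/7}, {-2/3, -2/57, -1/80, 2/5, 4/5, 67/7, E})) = {-2/57, 2/5, 67/7}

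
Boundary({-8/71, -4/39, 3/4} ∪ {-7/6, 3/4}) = {-7/6, -8/71, -4/39, 3/4}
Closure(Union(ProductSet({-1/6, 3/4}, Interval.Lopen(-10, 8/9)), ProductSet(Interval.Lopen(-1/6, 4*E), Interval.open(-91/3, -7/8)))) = Union(ProductSet({-1/6}, Interval(-10, 8/9)), ProductSet({-1/6, 3/4}, Interval.Lopen(-10, 8/9)), ProductSet({-1/6, 4*E}, Interval(-91/3, -7/8)), ProductSet(Interval(-1/6, 4*E), {-91/3, -7/8}), ProductSet(Interval.Lopen(-1/6, 4*E), Interval.open(-91/3, -7/8)))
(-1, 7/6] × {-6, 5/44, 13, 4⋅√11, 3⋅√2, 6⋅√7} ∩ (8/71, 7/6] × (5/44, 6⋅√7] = (8/71, 7/6] × {13, 4⋅√11, 3⋅√2, 6⋅√7}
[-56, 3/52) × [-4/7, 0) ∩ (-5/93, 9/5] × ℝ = (-5/93, 3/52) × [-4/7, 0)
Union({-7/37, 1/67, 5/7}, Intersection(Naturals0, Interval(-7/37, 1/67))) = Union({-7/37, 1/67, 5/7}, Range(0, 1, 1))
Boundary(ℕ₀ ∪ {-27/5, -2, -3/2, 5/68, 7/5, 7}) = {-27/5, -2, -3/2, 5/68, 7/5} ∪ ℕ₀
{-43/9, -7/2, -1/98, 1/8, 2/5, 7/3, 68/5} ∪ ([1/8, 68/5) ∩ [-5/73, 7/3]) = {-43/9, -7/2, -1/98, 68/5} ∪ [1/8, 7/3]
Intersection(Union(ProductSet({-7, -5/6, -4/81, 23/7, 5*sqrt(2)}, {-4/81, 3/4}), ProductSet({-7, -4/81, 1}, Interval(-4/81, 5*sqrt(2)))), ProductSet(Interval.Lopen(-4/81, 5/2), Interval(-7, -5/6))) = EmptySet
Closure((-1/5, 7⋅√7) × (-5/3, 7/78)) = ({-1/5, 7⋅√7} × [-5/3, 7/78]) ∪ ([-1/5, 7⋅√7] × {-5/3, 7/78}) ∪ ((-1/5, 7⋅√7) × (-5/3, 7/78))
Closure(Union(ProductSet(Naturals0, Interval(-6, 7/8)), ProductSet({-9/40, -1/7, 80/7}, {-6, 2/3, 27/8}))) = Union(ProductSet({-9/40, -1/7, 80/7}, {-6, 2/3, 27/8}), ProductSet(Naturals0, Interval(-6, 7/8)))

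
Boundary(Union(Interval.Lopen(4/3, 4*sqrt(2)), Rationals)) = Union(Interval(-oo, 4/3), Interval(4*sqrt(2), oo))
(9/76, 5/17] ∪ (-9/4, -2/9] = (-9/4, -2/9] ∪ (9/76, 5/17]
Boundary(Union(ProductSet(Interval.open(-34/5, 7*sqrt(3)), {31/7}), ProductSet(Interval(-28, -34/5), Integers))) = Union(ProductSet(Interval(-28, -34/5), Integers), ProductSet(Interval(-34/5, 7*sqrt(3)), {31/7}))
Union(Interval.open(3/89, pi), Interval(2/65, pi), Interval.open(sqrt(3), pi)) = Interval(2/65, pi)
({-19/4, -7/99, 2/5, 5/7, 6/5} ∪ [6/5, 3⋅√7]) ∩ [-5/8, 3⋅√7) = {-7/99, 2/5, 5/7} ∪ [6/5, 3⋅√7)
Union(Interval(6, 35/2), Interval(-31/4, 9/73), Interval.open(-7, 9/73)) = Union(Interval(-31/4, 9/73), Interval(6, 35/2))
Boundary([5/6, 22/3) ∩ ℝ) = {5/6, 22/3}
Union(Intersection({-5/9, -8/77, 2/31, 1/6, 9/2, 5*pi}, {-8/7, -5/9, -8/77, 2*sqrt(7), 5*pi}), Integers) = Union({-5/9, -8/77, 5*pi}, Integers)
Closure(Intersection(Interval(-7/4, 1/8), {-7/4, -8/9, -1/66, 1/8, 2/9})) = {-7/4, -8/9, -1/66, 1/8}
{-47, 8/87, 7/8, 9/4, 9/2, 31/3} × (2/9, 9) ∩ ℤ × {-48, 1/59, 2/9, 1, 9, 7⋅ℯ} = {-47} × {1}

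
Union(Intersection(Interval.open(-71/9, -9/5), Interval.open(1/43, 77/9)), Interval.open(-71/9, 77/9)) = Interval.open(-71/9, 77/9)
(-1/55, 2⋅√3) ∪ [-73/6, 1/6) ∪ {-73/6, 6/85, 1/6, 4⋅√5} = [-73/6, 2⋅√3) ∪ {4⋅√5}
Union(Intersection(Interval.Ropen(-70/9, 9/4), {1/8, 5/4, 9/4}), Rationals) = Rationals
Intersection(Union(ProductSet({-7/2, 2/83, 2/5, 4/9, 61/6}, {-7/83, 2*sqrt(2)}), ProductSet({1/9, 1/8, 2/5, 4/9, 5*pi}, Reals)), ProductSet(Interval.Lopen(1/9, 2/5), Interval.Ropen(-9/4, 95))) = ProductSet({1/8, 2/5}, Interval.Ropen(-9/4, 95))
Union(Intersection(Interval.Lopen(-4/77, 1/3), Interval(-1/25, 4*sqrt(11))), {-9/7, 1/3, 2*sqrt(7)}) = Union({-9/7, 2*sqrt(7)}, Interval(-1/25, 1/3))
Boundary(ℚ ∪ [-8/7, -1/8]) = (-∞, -8/7] ∪ [-1/8, ∞)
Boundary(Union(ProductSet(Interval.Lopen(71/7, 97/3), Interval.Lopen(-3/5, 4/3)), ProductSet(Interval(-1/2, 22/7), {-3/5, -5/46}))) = Union(ProductSet({71/7, 97/3}, Interval(-3/5, 4/3)), ProductSet(Interval(-1/2, 22/7), {-3/5, -5/46}), ProductSet(Interval(71/7, 97/3), {-3/5, 4/3}))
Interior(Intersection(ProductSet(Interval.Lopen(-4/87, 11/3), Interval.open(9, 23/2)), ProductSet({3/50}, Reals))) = EmptySet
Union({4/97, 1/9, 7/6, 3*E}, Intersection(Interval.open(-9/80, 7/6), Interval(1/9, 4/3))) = Union({4/97, 3*E}, Interval(1/9, 7/6))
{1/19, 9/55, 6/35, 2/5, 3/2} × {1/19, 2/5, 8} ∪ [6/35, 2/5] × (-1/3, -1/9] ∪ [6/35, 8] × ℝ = ([6/35, 8] × ℝ) ∪ ({1/19, 9/55, 6/35, 2/5, 3/2} × {1/19, 2/5, 8})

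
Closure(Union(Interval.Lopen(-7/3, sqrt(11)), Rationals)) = Union(Interval(-oo, oo), Rationals)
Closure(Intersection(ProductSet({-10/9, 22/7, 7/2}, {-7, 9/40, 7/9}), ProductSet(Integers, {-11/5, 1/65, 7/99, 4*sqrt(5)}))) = EmptySet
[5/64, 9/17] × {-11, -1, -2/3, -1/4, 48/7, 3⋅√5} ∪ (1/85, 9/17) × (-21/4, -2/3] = ((1/85, 9/17) × (-21/4, -2/3]) ∪ ([5/64, 9/17] × {-11, -1, -2/3, -1/4, 48/7, 3⋅√5})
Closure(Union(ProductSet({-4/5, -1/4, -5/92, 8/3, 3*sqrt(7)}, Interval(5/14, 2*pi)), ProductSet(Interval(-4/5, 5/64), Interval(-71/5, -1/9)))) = Union(ProductSet({-4/5, -1/4, -5/92, 8/3, 3*sqrt(7)}, Interval(5/14, 2*pi)), ProductSet(Interval(-4/5, 5/64), Interval(-71/5, -1/9)))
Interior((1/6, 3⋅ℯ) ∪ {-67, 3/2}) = (1/6, 3⋅ℯ)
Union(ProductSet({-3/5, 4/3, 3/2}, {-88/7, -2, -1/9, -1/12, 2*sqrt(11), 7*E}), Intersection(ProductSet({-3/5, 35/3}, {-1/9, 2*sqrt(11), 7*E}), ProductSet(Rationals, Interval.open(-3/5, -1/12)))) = Union(ProductSet({-3/5, 35/3}, {-1/9}), ProductSet({-3/5, 4/3, 3/2}, {-88/7, -2, -1/9, -1/12, 2*sqrt(11), 7*E}))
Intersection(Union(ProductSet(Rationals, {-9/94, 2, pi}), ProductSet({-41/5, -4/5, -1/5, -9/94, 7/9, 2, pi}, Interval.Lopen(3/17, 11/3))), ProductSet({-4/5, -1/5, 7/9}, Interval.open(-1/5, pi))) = ProductSet({-4/5, -1/5, 7/9}, Union({-9/94}, Interval.open(3/17, pi)))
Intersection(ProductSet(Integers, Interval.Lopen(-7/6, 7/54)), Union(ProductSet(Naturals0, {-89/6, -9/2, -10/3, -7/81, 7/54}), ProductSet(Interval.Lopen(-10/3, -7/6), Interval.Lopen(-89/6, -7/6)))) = ProductSet(Naturals0, {-7/81, 7/54})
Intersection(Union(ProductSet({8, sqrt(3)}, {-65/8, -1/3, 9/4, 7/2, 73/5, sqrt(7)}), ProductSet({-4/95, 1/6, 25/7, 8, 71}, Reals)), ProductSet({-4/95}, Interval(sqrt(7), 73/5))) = ProductSet({-4/95}, Interval(sqrt(7), 73/5))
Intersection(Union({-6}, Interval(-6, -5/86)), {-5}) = {-5}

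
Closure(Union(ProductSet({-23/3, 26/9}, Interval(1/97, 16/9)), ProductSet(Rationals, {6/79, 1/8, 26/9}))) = Union(ProductSet({-23/3, 26/9}, Interval(1/97, 16/9)), ProductSet(Reals, {6/79, 1/8, 26/9}))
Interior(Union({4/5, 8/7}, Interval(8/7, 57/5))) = Interval.open(8/7, 57/5)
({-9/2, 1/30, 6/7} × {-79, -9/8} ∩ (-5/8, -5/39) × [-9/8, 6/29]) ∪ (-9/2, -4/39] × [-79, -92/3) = (-9/2, -4/39] × [-79, -92/3)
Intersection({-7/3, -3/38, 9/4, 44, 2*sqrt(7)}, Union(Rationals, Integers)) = {-7/3, -3/38, 9/4, 44}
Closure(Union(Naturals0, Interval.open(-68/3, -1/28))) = Union(Complement(Naturals0, Interval.open(-68/3, -1/28)), Interval(-68/3, -1/28), Naturals0)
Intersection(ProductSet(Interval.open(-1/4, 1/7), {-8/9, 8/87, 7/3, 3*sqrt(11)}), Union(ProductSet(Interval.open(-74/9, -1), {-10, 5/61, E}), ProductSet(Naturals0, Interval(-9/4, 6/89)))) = ProductSet(Range(0, 1, 1), {-8/9})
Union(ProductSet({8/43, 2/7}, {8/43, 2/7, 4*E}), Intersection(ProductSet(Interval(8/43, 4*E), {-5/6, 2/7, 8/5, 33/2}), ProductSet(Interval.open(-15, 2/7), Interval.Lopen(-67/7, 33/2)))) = Union(ProductSet({8/43, 2/7}, {8/43, 2/7, 4*E}), ProductSet(Interval.Ropen(8/43, 2/7), {-5/6, 2/7, 8/5, 33/2}))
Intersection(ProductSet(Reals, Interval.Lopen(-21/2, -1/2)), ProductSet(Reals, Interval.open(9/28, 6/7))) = EmptySet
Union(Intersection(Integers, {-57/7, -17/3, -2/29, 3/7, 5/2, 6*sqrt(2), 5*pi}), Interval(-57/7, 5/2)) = Interval(-57/7, 5/2)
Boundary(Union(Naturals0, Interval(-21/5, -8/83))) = Union(Complement(Naturals0, Interval.open(-21/5, -8/83)), {-21/5, -8/83})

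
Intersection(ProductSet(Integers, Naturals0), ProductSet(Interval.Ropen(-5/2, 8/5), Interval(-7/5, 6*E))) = ProductSet(Range(-2, 2, 1), Range(0, 17, 1))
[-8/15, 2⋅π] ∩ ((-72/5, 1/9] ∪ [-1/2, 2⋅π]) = [-8/15, 2⋅π]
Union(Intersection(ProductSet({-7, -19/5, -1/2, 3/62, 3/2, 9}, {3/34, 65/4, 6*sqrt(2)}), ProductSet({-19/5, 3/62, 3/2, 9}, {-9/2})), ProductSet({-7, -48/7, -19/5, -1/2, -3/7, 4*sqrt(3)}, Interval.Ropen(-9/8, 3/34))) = ProductSet({-7, -48/7, -19/5, -1/2, -3/7, 4*sqrt(3)}, Interval.Ropen(-9/8, 3/34))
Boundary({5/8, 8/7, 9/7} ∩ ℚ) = {5/8, 8/7, 9/7}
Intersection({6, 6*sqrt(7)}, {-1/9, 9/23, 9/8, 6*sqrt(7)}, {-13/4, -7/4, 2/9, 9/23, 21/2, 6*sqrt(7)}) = {6*sqrt(7)}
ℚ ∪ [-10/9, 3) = ℚ ∪ [-10/9, 3]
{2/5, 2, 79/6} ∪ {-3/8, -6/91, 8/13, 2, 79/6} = {-3/8, -6/91, 2/5, 8/13, 2, 79/6}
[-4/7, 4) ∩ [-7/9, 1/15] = [-4/7, 1/15]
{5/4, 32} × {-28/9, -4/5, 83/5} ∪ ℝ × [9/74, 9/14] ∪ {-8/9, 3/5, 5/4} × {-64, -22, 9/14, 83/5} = (ℝ × [9/74, 9/14]) ∪ ({5/4, 32} × {-28/9, -4/5, 83/5}) ∪ ({-8/9, 3/5, 5/4} × {-64, -22, 9/14, 83/5})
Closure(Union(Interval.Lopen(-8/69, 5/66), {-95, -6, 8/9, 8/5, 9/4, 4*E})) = Union({-95, -6, 8/9, 8/5, 9/4, 4*E}, Interval(-8/69, 5/66))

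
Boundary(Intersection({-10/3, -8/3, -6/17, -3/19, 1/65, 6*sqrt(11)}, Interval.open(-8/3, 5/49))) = {-6/17, -3/19, 1/65}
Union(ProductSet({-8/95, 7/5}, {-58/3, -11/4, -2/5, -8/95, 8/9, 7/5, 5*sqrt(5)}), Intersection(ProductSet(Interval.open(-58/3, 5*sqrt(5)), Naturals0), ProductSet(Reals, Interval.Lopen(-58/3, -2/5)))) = ProductSet({-8/95, 7/5}, {-58/3, -11/4, -2/5, -8/95, 8/9, 7/5, 5*sqrt(5)})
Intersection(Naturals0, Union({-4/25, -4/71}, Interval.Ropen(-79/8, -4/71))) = EmptySet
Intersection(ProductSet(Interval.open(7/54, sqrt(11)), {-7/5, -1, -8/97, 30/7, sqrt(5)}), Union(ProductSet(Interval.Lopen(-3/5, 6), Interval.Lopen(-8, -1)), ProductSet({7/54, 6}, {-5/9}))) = ProductSet(Interval.open(7/54, sqrt(11)), {-7/5, -1})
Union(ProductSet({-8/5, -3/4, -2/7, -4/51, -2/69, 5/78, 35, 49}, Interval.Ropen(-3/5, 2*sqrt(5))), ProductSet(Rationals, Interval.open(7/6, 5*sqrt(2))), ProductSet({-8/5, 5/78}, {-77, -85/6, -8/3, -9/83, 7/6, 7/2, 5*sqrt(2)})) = Union(ProductSet({-8/5, 5/78}, {-77, -85/6, -8/3, -9/83, 7/6, 7/2, 5*sqrt(2)}), ProductSet({-8/5, -3/4, -2/7, -4/51, -2/69, 5/78, 35, 49}, Interval.Ropen(-3/5, 2*sqrt(5))), ProductSet(Rationals, Interval.open(7/6, 5*sqrt(2))))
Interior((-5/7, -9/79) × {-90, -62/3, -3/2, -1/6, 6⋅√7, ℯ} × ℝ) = ∅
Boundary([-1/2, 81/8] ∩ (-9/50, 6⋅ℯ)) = {-9/50, 81/8}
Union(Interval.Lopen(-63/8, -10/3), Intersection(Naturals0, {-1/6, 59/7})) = Interval.Lopen(-63/8, -10/3)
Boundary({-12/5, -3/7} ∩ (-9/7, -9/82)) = {-3/7}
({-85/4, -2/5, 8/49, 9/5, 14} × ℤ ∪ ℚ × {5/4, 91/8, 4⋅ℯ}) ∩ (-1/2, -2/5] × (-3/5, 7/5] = ({-2/5} × {0, 1}) ∪ ((ℚ ∩ (-1/2, -2/5]) × {5/4})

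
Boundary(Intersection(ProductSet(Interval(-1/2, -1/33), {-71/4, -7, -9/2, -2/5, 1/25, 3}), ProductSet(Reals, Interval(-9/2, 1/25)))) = ProductSet(Interval(-1/2, -1/33), {-9/2, -2/5, 1/25})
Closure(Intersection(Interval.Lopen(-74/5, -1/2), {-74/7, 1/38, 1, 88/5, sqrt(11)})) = {-74/7}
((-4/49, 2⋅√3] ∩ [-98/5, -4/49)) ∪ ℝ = ℝ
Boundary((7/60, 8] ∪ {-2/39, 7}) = {-2/39, 7/60, 8}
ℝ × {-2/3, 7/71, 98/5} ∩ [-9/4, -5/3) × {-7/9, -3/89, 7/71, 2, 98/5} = [-9/4, -5/3) × {7/71, 98/5}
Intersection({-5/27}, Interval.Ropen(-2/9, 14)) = {-5/27}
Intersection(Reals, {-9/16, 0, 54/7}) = {-9/16, 0, 54/7}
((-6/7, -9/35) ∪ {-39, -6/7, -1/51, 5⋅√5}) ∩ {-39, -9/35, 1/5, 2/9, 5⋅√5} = {-39, 5⋅√5}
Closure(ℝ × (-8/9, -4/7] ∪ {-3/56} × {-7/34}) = ({-3/56} × {-7/34}) ∪ (ℝ × [-8/9, -4/7])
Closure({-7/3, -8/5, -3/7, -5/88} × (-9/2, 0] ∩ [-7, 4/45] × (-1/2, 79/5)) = {-7/3, -8/5, -3/7, -5/88} × [-1/2, 0]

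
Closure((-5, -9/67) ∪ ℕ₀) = [-5, -9/67] ∪ ℕ₀ ∪ (ℕ₀ \ (-5, -9/67))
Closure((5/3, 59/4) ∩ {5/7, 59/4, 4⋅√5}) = {4⋅√5}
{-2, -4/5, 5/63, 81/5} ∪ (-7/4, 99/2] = {-2} ∪ (-7/4, 99/2]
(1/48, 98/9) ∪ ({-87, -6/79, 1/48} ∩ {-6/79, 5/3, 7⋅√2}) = {-6/79} ∪ (1/48, 98/9)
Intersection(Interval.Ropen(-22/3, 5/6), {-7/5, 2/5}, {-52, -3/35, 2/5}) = {2/5}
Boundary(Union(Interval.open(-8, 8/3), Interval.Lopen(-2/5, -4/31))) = {-8, 8/3}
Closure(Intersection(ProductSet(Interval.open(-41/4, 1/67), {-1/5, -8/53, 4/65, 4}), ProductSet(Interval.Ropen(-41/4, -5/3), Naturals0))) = ProductSet(Interval(-41/4, -5/3), {4})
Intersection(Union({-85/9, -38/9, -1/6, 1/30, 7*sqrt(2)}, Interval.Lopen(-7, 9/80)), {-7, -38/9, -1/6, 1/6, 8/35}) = {-38/9, -1/6}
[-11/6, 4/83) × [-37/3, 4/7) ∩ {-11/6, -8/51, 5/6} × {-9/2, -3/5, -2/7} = {-11/6, -8/51} × {-9/2, -3/5, -2/7}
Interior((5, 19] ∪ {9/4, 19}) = (5, 19)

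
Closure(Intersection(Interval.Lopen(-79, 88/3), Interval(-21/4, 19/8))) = Interval(-21/4, 19/8)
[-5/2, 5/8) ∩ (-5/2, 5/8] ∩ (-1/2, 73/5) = (-1/2, 5/8)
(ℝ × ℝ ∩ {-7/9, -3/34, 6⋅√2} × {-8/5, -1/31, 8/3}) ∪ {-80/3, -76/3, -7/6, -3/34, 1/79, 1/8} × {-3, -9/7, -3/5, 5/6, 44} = ({-7/9, -3/34, 6⋅√2} × {-8/5, -1/31, 8/3}) ∪ ({-80/3, -76/3, -7/6, -3/34, 1/79, 1/8} × {-3, -9/7, -3/5, 5/6, 44})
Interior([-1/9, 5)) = (-1/9, 5)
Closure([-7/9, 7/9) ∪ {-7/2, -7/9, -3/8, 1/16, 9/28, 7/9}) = {-7/2} ∪ [-7/9, 7/9]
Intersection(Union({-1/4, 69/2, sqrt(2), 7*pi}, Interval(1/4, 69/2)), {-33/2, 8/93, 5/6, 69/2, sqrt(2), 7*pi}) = {5/6, 69/2, sqrt(2), 7*pi}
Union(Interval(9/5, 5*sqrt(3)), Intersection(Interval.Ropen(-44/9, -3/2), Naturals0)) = Interval(9/5, 5*sqrt(3))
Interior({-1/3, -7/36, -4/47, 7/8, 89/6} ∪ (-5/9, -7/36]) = (-5/9, -7/36)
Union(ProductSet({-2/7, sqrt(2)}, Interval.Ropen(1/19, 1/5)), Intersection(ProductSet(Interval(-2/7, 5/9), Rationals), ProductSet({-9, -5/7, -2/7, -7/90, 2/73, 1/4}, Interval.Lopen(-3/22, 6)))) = Union(ProductSet({-2/7, sqrt(2)}, Interval.Ropen(1/19, 1/5)), ProductSet({-2/7, -7/90, 2/73, 1/4}, Intersection(Interval.Lopen(-3/22, 6), Rationals)))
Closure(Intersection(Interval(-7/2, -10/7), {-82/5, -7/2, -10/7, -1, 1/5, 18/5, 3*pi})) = {-7/2, -10/7}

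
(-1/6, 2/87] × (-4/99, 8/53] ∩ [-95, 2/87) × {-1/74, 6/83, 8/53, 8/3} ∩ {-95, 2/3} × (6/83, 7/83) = ∅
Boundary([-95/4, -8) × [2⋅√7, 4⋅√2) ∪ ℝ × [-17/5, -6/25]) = (ℝ × {-17/5, -6/25}) ∪ ({-95/4, -8} × [2⋅√7, 4⋅√2]) ∪ ([-95/4, -8] × {4⋅√2, 2⋅√7})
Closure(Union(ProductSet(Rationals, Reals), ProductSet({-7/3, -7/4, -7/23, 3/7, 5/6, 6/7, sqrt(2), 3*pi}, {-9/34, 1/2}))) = ProductSet(Reals, Reals)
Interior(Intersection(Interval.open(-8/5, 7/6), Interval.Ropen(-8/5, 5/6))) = Interval.open(-8/5, 5/6)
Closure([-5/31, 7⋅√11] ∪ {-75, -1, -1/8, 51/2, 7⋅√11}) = {-75, -1, 51/2} ∪ [-5/31, 7⋅√11]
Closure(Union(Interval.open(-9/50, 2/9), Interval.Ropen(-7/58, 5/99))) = Interval(-9/50, 2/9)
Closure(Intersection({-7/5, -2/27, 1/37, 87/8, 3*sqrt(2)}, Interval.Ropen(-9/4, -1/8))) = {-7/5}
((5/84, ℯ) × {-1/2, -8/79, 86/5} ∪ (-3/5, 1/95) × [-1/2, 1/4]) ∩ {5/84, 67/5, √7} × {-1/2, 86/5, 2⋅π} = {√7} × {-1/2, 86/5}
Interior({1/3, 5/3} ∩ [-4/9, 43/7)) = ∅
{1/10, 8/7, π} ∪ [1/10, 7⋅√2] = [1/10, 7⋅√2]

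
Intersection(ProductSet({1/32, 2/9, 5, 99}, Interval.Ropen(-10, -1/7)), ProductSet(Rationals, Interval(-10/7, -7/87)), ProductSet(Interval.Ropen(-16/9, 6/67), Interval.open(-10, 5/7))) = ProductSet({1/32}, Interval.Ropen(-10/7, -1/7))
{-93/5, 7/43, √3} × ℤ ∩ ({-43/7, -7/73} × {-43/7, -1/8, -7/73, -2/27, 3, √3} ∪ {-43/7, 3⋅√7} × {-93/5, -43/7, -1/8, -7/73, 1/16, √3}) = ∅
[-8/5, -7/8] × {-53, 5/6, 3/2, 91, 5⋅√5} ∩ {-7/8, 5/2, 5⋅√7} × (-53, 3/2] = {-7/8} × {5/6, 3/2}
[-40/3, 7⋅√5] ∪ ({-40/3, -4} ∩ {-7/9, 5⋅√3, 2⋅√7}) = [-40/3, 7⋅√5]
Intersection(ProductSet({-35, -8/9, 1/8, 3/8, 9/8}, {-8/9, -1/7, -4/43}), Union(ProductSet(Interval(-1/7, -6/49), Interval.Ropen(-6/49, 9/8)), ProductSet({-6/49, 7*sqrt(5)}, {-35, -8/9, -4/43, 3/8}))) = EmptySet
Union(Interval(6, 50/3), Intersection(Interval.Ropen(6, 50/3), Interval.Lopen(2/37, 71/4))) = Interval(6, 50/3)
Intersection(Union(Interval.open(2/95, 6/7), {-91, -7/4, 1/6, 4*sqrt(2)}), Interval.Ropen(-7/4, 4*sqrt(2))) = Union({-7/4}, Interval.open(2/95, 6/7))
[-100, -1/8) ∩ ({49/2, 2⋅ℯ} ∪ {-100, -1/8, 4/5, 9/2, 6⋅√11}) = {-100}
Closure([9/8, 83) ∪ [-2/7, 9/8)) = [-2/7, 83]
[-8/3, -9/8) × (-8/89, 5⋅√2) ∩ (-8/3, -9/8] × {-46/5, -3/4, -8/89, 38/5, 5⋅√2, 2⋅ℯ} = (-8/3, -9/8) × {2⋅ℯ}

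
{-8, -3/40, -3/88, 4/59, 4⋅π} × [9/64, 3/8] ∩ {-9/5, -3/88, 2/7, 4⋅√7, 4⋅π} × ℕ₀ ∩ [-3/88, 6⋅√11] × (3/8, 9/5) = ∅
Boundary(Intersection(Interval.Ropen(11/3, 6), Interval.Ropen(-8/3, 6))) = {11/3, 6}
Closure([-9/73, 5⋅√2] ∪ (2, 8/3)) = [-9/73, 5⋅√2]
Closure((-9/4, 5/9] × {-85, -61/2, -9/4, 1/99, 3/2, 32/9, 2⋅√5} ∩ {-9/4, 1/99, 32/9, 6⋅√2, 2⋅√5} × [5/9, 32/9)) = {1/99} × {3/2}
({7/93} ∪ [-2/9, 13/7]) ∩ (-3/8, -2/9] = {-2/9}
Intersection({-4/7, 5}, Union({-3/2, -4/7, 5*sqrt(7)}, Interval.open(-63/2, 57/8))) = {-4/7, 5}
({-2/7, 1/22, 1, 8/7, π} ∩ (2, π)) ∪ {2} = {2}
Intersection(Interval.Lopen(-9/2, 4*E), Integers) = Range(-4, 11, 1)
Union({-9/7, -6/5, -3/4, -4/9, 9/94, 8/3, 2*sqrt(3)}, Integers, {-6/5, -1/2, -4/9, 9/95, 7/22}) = Union({-9/7, -6/5, -3/4, -1/2, -4/9, 9/95, 9/94, 7/22, 8/3, 2*sqrt(3)}, Integers)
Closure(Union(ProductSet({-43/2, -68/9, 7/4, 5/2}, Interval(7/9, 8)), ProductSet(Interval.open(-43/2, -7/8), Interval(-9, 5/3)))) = Union(ProductSet({-43/2, -68/9, 7/4, 5/2}, Interval(7/9, 8)), ProductSet(Interval(-43/2, -7/8), Interval(-9, 5/3)))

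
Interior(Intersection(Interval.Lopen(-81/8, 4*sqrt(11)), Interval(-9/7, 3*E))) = Interval.open(-9/7, 3*E)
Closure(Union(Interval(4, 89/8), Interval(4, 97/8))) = Interval(4, 97/8)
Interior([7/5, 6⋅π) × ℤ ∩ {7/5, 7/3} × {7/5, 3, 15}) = ∅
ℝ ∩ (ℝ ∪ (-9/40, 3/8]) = ℝ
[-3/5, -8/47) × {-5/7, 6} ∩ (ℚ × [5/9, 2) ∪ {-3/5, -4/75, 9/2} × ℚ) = {-3/5} × {-5/7, 6}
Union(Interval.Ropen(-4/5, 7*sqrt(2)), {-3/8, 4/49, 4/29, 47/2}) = Union({47/2}, Interval.Ropen(-4/5, 7*sqrt(2)))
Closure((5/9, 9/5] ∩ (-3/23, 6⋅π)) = [5/9, 9/5]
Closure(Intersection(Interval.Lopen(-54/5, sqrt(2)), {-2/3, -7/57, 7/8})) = {-2/3, -7/57, 7/8}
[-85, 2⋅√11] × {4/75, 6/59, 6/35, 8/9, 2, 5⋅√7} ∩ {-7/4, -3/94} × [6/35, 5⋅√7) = {-7/4, -3/94} × {6/35, 8/9, 2}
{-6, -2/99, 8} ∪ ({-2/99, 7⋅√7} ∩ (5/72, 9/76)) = {-6, -2/99, 8}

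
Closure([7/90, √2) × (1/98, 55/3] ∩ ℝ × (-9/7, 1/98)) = ∅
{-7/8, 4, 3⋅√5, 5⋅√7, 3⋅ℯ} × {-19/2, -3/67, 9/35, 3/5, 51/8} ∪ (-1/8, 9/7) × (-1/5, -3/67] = ((-1/8, 9/7) × (-1/5, -3/67]) ∪ ({-7/8, 4, 3⋅√5, 5⋅√7, 3⋅ℯ} × {-19/2, -3/67, 9/35, 3/5, 51/8})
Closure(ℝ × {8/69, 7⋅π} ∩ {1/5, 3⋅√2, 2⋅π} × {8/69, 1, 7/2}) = {1/5, 3⋅√2, 2⋅π} × {8/69}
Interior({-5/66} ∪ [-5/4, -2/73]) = (-5/4, -2/73)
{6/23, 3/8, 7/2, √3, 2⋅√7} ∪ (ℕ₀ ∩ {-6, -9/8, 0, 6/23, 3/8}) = {0, 6/23, 3/8, 7/2, √3, 2⋅√7}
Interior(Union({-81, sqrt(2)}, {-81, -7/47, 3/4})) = EmptySet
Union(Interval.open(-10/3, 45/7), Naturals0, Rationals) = Union(Interval(-10/3, 45/7), Rationals)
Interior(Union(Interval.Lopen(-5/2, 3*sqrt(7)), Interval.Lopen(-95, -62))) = Union(Interval.open(-95, -62), Interval.open(-5/2, 3*sqrt(7)))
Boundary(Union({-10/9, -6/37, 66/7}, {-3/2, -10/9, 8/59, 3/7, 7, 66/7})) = {-3/2, -10/9, -6/37, 8/59, 3/7, 7, 66/7}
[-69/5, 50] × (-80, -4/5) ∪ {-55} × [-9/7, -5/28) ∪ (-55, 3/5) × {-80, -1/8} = ({-55} × [-9/7, -5/28)) ∪ ((-55, 3/5) × {-80, -1/8}) ∪ ([-69/5, 50] × (-80, -4/5))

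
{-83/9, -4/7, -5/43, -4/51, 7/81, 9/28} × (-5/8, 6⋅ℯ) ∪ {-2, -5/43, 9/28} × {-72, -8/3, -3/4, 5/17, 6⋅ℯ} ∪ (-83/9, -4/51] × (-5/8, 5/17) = ((-83/9, -4/51] × (-5/8, 5/17)) ∪ ({-2, -5/43, 9/28} × {-72, -8/3, -3/4, 5/17, 6⋅ℯ}) ∪ ({-83/9, -4/7, -5/43, -4/51, 7/81, 9/28} × (-5/8, 6⋅ℯ))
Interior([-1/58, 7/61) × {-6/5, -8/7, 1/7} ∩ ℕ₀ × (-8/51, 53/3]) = ∅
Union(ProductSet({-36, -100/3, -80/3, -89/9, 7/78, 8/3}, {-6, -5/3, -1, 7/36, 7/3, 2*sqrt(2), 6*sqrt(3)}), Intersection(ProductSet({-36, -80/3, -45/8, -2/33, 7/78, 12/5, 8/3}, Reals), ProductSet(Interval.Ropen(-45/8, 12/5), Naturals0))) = Union(ProductSet({-45/8, -2/33, 7/78}, Naturals0), ProductSet({-36, -100/3, -80/3, -89/9, 7/78, 8/3}, {-6, -5/3, -1, 7/36, 7/3, 2*sqrt(2), 6*sqrt(3)}))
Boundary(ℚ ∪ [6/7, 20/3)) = (-∞, 6/7] ∪ [20/3, ∞)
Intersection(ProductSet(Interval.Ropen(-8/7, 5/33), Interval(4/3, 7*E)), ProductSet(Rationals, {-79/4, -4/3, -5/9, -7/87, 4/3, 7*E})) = ProductSet(Intersection(Interval.Ropen(-8/7, 5/33), Rationals), {4/3, 7*E})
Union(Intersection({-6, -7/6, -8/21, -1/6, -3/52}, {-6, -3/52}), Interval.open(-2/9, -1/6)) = Union({-6, -3/52}, Interval.open(-2/9, -1/6))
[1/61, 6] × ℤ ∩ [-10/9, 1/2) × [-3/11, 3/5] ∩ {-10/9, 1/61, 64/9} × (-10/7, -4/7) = ∅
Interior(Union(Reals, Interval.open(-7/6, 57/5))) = Interval(-oo, oo)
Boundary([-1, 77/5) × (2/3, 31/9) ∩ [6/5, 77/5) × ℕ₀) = [6/5, 77/5] × {1, 2, 3}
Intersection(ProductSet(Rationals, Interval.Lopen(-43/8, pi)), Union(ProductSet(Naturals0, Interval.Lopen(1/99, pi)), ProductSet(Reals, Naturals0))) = Union(ProductSet(Naturals0, Interval.Lopen(1/99, pi)), ProductSet(Rationals, Range(0, 4, 1)))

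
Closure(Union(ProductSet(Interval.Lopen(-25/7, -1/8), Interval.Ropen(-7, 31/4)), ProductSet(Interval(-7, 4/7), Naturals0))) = Union(ProductSet({-25/7, -1/8}, Interval(-7, 31/4)), ProductSet(Interval(-7, 4/7), Union(Complement(Naturals0, Interval.open(-7, 31/4)), Naturals0)), ProductSet(Interval(-25/7, -1/8), {-7, 31/4}), ProductSet(Interval.Lopen(-25/7, -1/8), Interval.Ropen(-7, 31/4)))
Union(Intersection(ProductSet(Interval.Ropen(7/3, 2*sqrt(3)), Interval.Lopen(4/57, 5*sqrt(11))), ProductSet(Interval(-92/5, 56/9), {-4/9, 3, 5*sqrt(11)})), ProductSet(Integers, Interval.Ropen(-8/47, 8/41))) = Union(ProductSet(Integers, Interval.Ropen(-8/47, 8/41)), ProductSet(Interval.Ropen(7/3, 2*sqrt(3)), {3, 5*sqrt(11)}))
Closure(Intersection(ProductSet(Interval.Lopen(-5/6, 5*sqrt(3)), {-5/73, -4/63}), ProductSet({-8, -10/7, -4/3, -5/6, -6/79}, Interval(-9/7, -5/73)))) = ProductSet({-6/79}, {-5/73})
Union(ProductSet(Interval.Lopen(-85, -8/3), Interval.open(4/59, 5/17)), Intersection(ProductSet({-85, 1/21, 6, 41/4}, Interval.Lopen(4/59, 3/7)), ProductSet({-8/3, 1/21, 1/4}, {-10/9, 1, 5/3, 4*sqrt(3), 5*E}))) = ProductSet(Interval.Lopen(-85, -8/3), Interval.open(4/59, 5/17))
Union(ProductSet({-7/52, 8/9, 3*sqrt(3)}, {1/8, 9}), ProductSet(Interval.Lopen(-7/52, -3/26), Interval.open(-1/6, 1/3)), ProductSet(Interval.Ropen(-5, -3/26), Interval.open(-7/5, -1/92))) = Union(ProductSet({-7/52, 8/9, 3*sqrt(3)}, {1/8, 9}), ProductSet(Interval.Ropen(-5, -3/26), Interval.open(-7/5, -1/92)), ProductSet(Interval.Lopen(-7/52, -3/26), Interval.open(-1/6, 1/3)))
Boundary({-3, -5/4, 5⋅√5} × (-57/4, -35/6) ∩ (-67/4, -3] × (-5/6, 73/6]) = ∅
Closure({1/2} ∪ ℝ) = ℝ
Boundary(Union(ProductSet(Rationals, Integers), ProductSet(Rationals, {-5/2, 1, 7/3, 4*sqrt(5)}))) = ProductSet(Reals, Union({-5/2, 7/3, 4*sqrt(5)}, Integers))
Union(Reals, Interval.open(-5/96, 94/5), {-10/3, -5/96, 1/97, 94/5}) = Interval(-oo, oo)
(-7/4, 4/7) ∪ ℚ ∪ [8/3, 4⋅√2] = ℚ ∪ [-7/4, 4/7] ∪ [8/3, 4⋅√2]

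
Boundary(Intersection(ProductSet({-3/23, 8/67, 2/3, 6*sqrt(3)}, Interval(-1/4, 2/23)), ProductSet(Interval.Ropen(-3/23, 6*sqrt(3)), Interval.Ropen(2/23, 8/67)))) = ProductSet({-3/23, 8/67, 2/3}, {2/23})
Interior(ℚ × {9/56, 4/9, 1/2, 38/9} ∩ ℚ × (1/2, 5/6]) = ∅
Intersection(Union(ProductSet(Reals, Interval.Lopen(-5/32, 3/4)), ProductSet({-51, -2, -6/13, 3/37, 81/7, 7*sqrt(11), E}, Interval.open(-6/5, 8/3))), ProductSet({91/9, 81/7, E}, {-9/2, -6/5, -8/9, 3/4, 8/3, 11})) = Union(ProductSet({81/7, E}, {-8/9, 3/4}), ProductSet({91/9, 81/7, E}, {3/4}))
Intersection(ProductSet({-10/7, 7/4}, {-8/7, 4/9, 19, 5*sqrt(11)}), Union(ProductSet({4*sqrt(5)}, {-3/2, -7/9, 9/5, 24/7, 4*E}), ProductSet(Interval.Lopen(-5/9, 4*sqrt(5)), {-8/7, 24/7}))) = ProductSet({7/4}, {-8/7})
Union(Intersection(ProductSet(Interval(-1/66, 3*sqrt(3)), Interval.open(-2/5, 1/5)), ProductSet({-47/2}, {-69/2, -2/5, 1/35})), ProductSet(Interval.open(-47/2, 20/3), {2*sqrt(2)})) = ProductSet(Interval.open(-47/2, 20/3), {2*sqrt(2)})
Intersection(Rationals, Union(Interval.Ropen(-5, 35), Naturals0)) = Union(Intersection(Interval(-5, 35), Rationals), Naturals0)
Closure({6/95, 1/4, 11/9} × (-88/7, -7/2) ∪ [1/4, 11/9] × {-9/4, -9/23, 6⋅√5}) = ({6/95, 1/4, 11/9} × [-88/7, -7/2]) ∪ ([1/4, 11/9] × {-9/4, -9/23, 6⋅√5})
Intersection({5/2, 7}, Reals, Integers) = {7}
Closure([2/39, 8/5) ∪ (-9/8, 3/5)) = [-9/8, 8/5]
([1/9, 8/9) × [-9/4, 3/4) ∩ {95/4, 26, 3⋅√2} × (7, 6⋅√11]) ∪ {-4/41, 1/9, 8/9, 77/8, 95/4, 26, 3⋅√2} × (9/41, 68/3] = {-4/41, 1/9, 8/9, 77/8, 95/4, 26, 3⋅√2} × (9/41, 68/3]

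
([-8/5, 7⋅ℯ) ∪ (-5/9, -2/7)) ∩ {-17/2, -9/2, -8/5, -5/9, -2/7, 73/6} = {-8/5, -5/9, -2/7, 73/6}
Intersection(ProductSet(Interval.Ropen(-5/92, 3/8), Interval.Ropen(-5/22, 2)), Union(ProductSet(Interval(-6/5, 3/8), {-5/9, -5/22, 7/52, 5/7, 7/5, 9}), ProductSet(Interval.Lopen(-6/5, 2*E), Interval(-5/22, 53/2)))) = ProductSet(Interval.Ropen(-5/92, 3/8), Interval.Ropen(-5/22, 2))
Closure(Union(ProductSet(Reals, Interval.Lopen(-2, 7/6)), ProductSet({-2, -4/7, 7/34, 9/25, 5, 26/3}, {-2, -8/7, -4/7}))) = ProductSet(Reals, Interval(-2, 7/6))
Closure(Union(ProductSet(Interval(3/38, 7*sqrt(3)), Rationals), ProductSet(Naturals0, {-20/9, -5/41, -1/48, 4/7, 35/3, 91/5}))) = Union(ProductSet(Interval(3/38, 7*sqrt(3)), Reals), ProductSet(Naturals0, {-20/9, -5/41, -1/48, 4/7, 35/3, 91/5}))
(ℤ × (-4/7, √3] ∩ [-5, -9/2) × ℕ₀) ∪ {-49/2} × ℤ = ({-49/2} × ℤ) ∪ ({-5} × {0, 1})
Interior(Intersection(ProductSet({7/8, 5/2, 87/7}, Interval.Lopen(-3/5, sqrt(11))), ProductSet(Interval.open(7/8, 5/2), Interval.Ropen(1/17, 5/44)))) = EmptySet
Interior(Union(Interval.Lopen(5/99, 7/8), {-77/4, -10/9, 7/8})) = Interval.open(5/99, 7/8)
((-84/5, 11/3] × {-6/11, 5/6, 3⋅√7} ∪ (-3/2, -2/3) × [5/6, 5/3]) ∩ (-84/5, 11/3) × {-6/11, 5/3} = ((-84/5, 11/3) × {-6/11}) ∪ ((-3/2, -2/3) × {5/3})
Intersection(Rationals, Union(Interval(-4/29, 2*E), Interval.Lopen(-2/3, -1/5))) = Union(Intersection(Interval.Lopen(-2/3, -1/5), Rationals), Intersection(Interval(-4/29, 2*E), Rationals))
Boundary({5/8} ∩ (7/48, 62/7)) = {5/8}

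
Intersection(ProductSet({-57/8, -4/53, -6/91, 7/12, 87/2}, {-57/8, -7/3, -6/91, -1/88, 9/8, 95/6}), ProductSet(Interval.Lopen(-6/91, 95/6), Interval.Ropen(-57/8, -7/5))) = ProductSet({7/12}, {-57/8, -7/3})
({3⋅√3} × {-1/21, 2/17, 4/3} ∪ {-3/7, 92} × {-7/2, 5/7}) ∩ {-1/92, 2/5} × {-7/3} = ∅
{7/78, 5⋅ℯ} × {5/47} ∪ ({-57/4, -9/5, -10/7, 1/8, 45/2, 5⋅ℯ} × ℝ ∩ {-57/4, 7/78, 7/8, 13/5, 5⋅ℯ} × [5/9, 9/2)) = ({7/78, 5⋅ℯ} × {5/47}) ∪ ({-57/4, 5⋅ℯ} × [5/9, 9/2))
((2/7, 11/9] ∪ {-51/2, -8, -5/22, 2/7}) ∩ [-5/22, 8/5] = {-5/22} ∪ [2/7, 11/9]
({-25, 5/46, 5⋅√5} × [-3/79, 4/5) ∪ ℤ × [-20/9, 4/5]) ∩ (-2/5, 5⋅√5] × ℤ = ({0, 1, …, 11} × {-2, -1, 0}) ∪ ({5/46, 5⋅√5} × {0})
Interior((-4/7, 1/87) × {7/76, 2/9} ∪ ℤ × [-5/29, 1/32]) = ∅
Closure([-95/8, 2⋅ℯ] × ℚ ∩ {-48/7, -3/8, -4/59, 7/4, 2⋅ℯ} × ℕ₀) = {-48/7, -3/8, -4/59, 7/4, 2⋅ℯ} × ℕ₀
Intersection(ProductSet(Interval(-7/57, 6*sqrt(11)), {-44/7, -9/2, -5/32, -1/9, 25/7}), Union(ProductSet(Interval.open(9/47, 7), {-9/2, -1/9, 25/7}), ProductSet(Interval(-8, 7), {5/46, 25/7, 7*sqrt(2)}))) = Union(ProductSet(Interval(-7/57, 7), {25/7}), ProductSet(Interval.open(9/47, 7), {-9/2, -1/9, 25/7}))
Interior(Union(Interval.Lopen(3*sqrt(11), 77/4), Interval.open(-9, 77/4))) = Interval.open(-9, 77/4)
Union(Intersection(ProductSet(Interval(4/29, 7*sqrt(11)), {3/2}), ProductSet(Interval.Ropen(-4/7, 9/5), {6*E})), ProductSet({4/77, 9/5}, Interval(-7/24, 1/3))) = ProductSet({4/77, 9/5}, Interval(-7/24, 1/3))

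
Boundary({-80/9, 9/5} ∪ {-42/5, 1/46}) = {-80/9, -42/5, 1/46, 9/5}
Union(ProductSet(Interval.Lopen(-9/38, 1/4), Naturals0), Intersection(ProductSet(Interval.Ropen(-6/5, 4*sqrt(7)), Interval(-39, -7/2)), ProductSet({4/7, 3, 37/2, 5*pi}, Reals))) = Union(ProductSet({4/7, 3}, Interval(-39, -7/2)), ProductSet(Interval.Lopen(-9/38, 1/4), Naturals0))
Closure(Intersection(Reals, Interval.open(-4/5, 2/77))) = Interval(-4/5, 2/77)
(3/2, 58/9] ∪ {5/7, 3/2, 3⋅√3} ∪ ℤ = ℤ ∪ {5/7} ∪ [3/2, 58/9]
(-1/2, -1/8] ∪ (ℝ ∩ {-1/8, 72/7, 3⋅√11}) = (-1/2, -1/8] ∪ {72/7, 3⋅√11}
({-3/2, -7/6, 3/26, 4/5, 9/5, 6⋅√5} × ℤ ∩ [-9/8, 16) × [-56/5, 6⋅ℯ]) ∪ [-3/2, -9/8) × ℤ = ([-3/2, -9/8) × ℤ) ∪ ({3/26, 4/5, 9/5, 6⋅√5} × {-11, -10, …, 16})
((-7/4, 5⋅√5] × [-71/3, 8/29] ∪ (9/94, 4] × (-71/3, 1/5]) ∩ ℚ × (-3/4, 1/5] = (ℚ ∩ (-7/4, 5⋅√5]) × (-3/4, 1/5]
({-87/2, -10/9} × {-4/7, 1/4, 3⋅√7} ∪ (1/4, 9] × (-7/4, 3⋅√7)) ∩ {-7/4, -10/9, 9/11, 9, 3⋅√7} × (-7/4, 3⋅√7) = ({-10/9} × {-4/7, 1/4}) ∪ ({9/11, 9, 3⋅√7} × (-7/4, 3⋅√7))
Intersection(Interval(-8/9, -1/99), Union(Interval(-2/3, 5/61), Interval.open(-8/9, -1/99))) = Interval.Lopen(-8/9, -1/99)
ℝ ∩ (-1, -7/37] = (-1, -7/37]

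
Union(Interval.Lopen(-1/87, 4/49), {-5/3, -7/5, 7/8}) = Union({-5/3, -7/5, 7/8}, Interval.Lopen(-1/87, 4/49))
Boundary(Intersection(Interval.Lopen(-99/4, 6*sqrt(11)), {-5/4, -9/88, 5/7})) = {-5/4, -9/88, 5/7}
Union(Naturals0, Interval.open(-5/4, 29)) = Union(Interval.Lopen(-5/4, 29), Naturals0)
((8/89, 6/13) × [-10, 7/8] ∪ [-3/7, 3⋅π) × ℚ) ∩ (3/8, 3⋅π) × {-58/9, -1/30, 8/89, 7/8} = (3/8, 3⋅π) × {-58/9, -1/30, 8/89, 7/8}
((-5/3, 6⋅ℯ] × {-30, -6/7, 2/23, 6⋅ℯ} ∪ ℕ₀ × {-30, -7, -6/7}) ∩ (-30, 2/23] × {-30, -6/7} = (-5/3, 2/23] × {-30, -6/7}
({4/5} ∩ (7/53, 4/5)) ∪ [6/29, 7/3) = [6/29, 7/3)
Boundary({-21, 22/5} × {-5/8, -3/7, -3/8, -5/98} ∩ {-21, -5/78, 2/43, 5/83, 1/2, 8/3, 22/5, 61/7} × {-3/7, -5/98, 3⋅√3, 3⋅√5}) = {-21, 22/5} × {-3/7, -5/98}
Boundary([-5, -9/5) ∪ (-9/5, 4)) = {-5, -9/5, 4}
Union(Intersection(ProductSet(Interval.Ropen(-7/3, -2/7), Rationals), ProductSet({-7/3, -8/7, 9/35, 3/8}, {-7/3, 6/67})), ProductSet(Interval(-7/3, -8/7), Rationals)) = ProductSet(Interval(-7/3, -8/7), Rationals)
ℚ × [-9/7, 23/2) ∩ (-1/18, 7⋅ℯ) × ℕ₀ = (ℚ ∩ (-1/18, 7⋅ℯ)) × {0, 1, …, 11}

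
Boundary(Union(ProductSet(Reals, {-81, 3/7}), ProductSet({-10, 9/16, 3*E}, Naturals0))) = Union(ProductSet({-10, 9/16, 3*E}, Naturals0), ProductSet(Reals, {-81, 3/7}))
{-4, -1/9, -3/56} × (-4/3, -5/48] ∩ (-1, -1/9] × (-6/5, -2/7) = {-1/9} × (-6/5, -2/7)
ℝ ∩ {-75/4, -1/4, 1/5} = {-75/4, -1/4, 1/5}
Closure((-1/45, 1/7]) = [-1/45, 1/7]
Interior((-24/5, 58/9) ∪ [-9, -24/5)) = (-9, -24/5) ∪ (-24/5, 58/9)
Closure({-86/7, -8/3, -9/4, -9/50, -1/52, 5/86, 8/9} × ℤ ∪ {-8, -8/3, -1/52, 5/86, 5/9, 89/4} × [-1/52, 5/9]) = ({-86/7, -8/3, -9/4, -9/50, -1/52, 5/86, 8/9} × ℤ) ∪ ({-8, -8/3, -1/52, 5/86, 5/9, 89/4} × [-1/52, 5/9])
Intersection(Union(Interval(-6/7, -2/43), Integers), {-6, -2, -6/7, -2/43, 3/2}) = {-6, -2, -6/7, -2/43}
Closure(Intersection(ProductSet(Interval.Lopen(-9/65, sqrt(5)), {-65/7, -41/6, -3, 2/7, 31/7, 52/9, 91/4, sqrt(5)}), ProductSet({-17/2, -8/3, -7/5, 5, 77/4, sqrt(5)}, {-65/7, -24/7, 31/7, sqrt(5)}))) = ProductSet({sqrt(5)}, {-65/7, 31/7, sqrt(5)})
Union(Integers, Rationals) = Rationals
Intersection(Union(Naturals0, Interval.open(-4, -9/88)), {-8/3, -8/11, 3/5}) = {-8/3, -8/11}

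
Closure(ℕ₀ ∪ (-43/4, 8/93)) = [-43/4, 8/93] ∪ ℕ₀ ∪ (ℕ₀ \ (-43/4, 8/93))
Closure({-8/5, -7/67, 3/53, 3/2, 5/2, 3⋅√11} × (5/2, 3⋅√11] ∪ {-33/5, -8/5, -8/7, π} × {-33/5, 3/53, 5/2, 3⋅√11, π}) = ({-33/5, -8/5, -8/7, π} × {-33/5, 3/53, 5/2, 3⋅√11, π}) ∪ ({-8/5, -7/67, 3/53, 3/2, 5/2, 3⋅√11} × [5/2, 3⋅√11])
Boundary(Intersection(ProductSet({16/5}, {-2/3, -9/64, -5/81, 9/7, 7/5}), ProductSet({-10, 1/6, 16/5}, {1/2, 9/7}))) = ProductSet({16/5}, {9/7})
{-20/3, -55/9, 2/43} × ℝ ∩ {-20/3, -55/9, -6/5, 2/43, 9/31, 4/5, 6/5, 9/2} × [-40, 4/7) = {-20/3, -55/9, 2/43} × [-40, 4/7)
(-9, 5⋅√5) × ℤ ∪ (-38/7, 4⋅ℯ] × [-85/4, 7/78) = ((-9, 5⋅√5) × ℤ) ∪ ((-38/7, 4⋅ℯ] × [-85/4, 7/78))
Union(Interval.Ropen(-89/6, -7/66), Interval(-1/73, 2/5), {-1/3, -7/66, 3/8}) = Union(Interval(-89/6, -7/66), Interval(-1/73, 2/5))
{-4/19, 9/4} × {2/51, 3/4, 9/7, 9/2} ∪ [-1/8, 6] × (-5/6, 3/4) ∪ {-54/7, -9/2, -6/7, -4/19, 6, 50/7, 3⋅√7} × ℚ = ({-4/19, 9/4} × {2/51, 3/4, 9/7, 9/2}) ∪ ([-1/8, 6] × (-5/6, 3/4)) ∪ ({-54/7, -9/2, -6/7, -4/19, 6, 50/7, 3⋅√7} × ℚ)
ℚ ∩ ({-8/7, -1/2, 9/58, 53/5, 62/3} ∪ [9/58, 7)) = {-8/7, -1/2, 53/5, 62/3} ∪ (ℚ ∩ [9/58, 7))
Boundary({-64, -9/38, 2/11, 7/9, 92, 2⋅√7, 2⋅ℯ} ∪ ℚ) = ℝ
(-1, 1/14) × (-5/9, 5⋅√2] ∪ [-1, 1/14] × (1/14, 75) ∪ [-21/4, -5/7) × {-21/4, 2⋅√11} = ([-1, 1/14] × (1/14, 75)) ∪ ([-21/4, -5/7) × {-21/4, 2⋅√11}) ∪ ((-1, 1/14) × (-5/9, 5⋅√2])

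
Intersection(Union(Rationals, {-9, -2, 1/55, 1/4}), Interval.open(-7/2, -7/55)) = Intersection(Interval.open(-7/2, -7/55), Rationals)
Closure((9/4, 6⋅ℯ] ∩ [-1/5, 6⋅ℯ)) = [9/4, 6⋅ℯ]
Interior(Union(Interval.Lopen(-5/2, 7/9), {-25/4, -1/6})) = Interval.open(-5/2, 7/9)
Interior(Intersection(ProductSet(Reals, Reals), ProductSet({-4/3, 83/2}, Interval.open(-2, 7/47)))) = EmptySet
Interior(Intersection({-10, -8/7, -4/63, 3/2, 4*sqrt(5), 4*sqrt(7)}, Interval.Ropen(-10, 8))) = EmptySet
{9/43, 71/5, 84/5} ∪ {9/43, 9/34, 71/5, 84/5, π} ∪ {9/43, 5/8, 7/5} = {9/43, 9/34, 5/8, 7/5, 71/5, 84/5, π}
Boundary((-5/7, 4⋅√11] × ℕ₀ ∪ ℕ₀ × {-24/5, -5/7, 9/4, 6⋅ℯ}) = (ℕ₀ × {-24/5, -5/7, 9/4, 6⋅ℯ}) ∪ ([-5/7, 4⋅√11] × ℕ₀)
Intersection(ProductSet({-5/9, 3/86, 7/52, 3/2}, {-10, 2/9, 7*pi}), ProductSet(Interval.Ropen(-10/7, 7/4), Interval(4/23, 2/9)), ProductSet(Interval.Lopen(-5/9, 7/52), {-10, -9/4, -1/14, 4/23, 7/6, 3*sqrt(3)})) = EmptySet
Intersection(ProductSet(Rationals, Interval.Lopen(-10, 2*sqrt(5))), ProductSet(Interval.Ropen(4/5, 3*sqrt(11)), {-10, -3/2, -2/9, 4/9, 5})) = ProductSet(Intersection(Interval.Ropen(4/5, 3*sqrt(11)), Rationals), {-3/2, -2/9, 4/9})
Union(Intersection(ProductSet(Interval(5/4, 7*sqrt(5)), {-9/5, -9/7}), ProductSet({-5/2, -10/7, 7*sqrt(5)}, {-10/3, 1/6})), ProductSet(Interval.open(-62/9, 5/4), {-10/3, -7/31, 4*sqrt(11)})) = ProductSet(Interval.open(-62/9, 5/4), {-10/3, -7/31, 4*sqrt(11)})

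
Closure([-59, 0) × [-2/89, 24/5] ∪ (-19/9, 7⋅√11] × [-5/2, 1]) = ([-59, 0] × {24/5}) ∪ ({-59, 0} × [1, 24/5]) ∪ ([-59, 0) × [-2/89, 24/5]) ∪ ([-19/9, 7⋅√11] × {-5/2}) ∪ ({-19/9, 7⋅√11} × [-5/2, -2/89]) ∪ ((-19/9, 7⋅√11] × [-5/2, 1])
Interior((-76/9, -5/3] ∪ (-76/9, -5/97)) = (-76/9, -5/97)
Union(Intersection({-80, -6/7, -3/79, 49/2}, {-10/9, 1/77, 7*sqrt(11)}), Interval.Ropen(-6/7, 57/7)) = Interval.Ropen(-6/7, 57/7)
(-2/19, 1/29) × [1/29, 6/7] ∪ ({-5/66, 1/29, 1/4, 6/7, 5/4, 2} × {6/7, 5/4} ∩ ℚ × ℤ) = (-2/19, 1/29) × [1/29, 6/7]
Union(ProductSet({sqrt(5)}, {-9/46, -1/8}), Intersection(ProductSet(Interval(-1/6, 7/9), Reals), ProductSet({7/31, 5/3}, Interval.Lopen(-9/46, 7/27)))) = Union(ProductSet({7/31}, Interval.Lopen(-9/46, 7/27)), ProductSet({sqrt(5)}, {-9/46, -1/8}))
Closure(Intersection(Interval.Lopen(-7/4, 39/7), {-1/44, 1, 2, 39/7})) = {-1/44, 1, 2, 39/7}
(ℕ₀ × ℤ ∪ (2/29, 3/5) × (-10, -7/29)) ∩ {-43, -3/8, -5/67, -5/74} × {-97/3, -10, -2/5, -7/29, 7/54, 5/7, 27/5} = ∅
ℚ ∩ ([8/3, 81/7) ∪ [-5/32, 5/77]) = (ℚ ∩ [-5/32, 5/77]) ∪ (ℚ ∩ [8/3, 81/7))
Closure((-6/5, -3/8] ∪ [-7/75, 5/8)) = [-6/5, -3/8] ∪ [-7/75, 5/8]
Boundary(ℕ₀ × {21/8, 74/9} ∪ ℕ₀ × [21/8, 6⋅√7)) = ℕ₀ × [21/8, 6⋅√7]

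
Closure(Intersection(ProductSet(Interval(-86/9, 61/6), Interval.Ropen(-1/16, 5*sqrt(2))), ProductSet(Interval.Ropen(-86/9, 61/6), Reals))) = Union(ProductSet({-86/9, 61/6}, Interval(-1/16, 5*sqrt(2))), ProductSet(Interval(-86/9, 61/6), {-1/16, 5*sqrt(2)}), ProductSet(Interval.Ropen(-86/9, 61/6), Interval.Ropen(-1/16, 5*sqrt(2))))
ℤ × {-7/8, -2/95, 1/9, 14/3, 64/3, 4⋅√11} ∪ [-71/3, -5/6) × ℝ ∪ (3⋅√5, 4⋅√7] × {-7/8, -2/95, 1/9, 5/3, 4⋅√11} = ([-71/3, -5/6) × ℝ) ∪ (ℤ × {-7/8, -2/95, 1/9, 14/3, 64/3, 4⋅√11}) ∪ ((3⋅√5, 4⋅√7] × {-7/8, -2/95, 1/9, 5/3, 4⋅√11})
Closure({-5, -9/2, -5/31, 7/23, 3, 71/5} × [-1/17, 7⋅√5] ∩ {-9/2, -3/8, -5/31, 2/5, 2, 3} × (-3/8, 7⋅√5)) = {-9/2, -5/31, 3} × [-1/17, 7⋅√5]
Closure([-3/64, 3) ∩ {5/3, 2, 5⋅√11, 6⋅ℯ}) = {5/3, 2}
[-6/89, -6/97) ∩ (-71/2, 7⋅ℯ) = [-6/89, -6/97)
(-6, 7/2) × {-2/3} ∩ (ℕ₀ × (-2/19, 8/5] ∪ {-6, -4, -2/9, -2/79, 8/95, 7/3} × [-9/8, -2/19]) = {-4, -2/9, -2/79, 8/95, 7/3} × {-2/3}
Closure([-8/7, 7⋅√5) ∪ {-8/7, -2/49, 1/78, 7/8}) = [-8/7, 7⋅√5]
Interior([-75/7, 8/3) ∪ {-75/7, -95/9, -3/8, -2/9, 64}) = (-75/7, 8/3)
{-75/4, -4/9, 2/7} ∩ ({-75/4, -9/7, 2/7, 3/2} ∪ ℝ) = {-75/4, -4/9, 2/7}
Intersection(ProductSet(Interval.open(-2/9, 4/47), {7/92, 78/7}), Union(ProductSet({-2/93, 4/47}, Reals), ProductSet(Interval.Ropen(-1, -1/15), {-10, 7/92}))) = Union(ProductSet({-2/93}, {7/92, 78/7}), ProductSet(Interval.open(-2/9, -1/15), {7/92}))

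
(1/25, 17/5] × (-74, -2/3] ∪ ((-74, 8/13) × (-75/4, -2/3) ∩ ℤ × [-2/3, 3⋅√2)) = (1/25, 17/5] × (-74, -2/3]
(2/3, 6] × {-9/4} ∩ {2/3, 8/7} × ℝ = {8/7} × {-9/4}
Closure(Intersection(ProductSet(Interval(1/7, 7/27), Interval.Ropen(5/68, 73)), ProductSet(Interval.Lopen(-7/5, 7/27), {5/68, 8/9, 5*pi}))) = ProductSet(Interval(1/7, 7/27), {5/68, 8/9, 5*pi})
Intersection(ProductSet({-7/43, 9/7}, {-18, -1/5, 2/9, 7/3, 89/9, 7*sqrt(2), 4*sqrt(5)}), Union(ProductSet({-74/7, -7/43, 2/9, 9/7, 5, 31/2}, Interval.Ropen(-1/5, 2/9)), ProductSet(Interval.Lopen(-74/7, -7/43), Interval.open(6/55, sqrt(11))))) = Union(ProductSet({-7/43}, {2/9, 7/3}), ProductSet({-7/43, 9/7}, {-1/5}))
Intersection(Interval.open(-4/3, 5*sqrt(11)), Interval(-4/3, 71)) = Interval.open(-4/3, 5*sqrt(11))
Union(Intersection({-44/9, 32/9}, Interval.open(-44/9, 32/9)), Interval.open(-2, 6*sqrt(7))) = Interval.open(-2, 6*sqrt(7))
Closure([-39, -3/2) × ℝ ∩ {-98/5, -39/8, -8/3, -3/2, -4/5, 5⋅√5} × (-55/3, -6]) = {-98/5, -39/8, -8/3} × [-55/3, -6]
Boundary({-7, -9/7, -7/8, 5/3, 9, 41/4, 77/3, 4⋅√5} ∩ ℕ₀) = {9}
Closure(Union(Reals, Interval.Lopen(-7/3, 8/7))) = Interval(-oo, oo)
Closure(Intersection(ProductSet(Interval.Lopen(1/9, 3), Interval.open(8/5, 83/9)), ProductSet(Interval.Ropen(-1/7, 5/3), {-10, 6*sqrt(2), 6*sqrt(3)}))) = ProductSet(Interval(1/9, 5/3), {6*sqrt(2)})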